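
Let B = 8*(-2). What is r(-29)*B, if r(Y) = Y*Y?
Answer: -13456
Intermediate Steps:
r(Y) = Y²
B = -16
r(-29)*B = (-29)²*(-16) = 841*(-16) = -13456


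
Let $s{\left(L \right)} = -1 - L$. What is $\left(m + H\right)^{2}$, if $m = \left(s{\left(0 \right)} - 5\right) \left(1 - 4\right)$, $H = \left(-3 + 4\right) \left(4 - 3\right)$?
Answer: $361$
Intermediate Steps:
$H = 1$ ($H = 1 \left(4 - 3\right) = 1 \cdot 1 = 1$)
$m = 18$ ($m = \left(\left(-1 - 0\right) - 5\right) \left(1 - 4\right) = \left(\left(-1 + 0\right) - 5\right) \left(1 - 4\right) = \left(-1 - 5\right) \left(-3\right) = \left(-6\right) \left(-3\right) = 18$)
$\left(m + H\right)^{2} = \left(18 + 1\right)^{2} = 19^{2} = 361$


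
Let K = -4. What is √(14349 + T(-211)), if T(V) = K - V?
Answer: 2*√3639 ≈ 120.65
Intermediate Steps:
T(V) = -4 - V
√(14349 + T(-211)) = √(14349 + (-4 - 1*(-211))) = √(14349 + (-4 + 211)) = √(14349 + 207) = √14556 = 2*√3639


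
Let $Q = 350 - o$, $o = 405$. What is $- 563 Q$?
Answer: $30965$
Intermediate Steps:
$Q = -55$ ($Q = 350 - 405 = -55$)
$- 563 Q = \left(-563\right) \left(-55\right) = 30965$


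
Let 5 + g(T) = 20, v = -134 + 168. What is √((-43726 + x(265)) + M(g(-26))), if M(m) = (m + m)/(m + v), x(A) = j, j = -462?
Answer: 59*I*√622/7 ≈ 210.21*I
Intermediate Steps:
v = 34
g(T) = 15 (g(T) = -5 + 20 = 15)
x(A) = -462
M(m) = 2*m/(34 + m) (M(m) = (m + m)/(m + 34) = (2*m)/(34 + m) = 2*m/(34 + m))
√((-43726 + x(265)) + M(g(-26))) = √((-43726 - 462) + 2*15/(34 + 15)) = √(-44188 + 2*15/49) = √(-44188 + 2*15*(1/49)) = √(-44188 + 30/49) = √(-2165182/49) = 59*I*√622/7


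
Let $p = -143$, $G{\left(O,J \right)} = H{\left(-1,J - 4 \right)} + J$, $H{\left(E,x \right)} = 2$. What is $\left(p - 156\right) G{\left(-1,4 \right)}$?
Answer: $-1794$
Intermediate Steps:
$G{\left(O,J \right)} = 2 + J$
$\left(p - 156\right) G{\left(-1,4 \right)} = \left(-143 - 156\right) \left(2 + 4\right) = \left(-299\right) 6 = -1794$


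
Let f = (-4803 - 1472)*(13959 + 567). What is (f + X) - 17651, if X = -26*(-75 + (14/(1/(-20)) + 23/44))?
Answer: -2005499861/22 ≈ -9.1159e+7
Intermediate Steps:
X = 202761/22 (X = -26*(-75 + (14/(-1/20) + 23*(1/44))) = -26*(-75 + (14*(-20) + 23/44)) = -26*(-75 + (-280 + 23/44)) = -26*(-75 - 12297/44) = -26*(-15597/44) = 202761/22 ≈ 9216.4)
f = -91150650 (f = -6275*14526 = -91150650)
(f + X) - 17651 = (-91150650 + 202761/22) - 17651 = -2005111539/22 - 17651 = -2005499861/22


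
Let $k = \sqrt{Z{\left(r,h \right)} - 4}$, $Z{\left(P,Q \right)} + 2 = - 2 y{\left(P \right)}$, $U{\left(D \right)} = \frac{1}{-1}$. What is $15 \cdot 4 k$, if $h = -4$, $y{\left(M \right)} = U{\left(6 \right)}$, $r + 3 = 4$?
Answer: $120 i \approx 120.0 i$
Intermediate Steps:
$r = 1$ ($r = -3 + 4 = 1$)
$U{\left(D \right)} = -1$
$y{\left(M \right)} = -1$
$Z{\left(P,Q \right)} = 0$ ($Z{\left(P,Q \right)} = -2 - -2 = -2 + 2 = 0$)
$k = 2 i$ ($k = \sqrt{0 - 4} = \sqrt{-4} = 2 i \approx 2.0 i$)
$15 \cdot 4 k = 15 \cdot 4 \cdot 2 i = 60 \cdot 2 i = 120 i$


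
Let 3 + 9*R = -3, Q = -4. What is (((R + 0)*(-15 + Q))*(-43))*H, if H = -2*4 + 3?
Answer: 8170/3 ≈ 2723.3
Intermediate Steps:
R = -⅔ (R = -⅓ + (⅑)*(-3) = -⅓ - ⅓ = -⅔ ≈ -0.66667)
H = -5 (H = -8 + 3 = -5)
(((R + 0)*(-15 + Q))*(-43))*H = (((-⅔ + 0)*(-15 - 4))*(-43))*(-5) = (-⅔*(-19)*(-43))*(-5) = ((38/3)*(-43))*(-5) = -1634/3*(-5) = 8170/3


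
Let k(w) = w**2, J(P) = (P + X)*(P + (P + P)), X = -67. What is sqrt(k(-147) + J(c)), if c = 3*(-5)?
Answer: 3*sqrt(2811) ≈ 159.06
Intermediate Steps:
c = -15
J(P) = 3*P*(-67 + P) (J(P) = (P - 67)*(P + (P + P)) = (-67 + P)*(P + 2*P) = (-67 + P)*(3*P) = 3*P*(-67 + P))
sqrt(k(-147) + J(c)) = sqrt((-147)**2 + 3*(-15)*(-67 - 15)) = sqrt(21609 + 3*(-15)*(-82)) = sqrt(21609 + 3690) = sqrt(25299) = 3*sqrt(2811)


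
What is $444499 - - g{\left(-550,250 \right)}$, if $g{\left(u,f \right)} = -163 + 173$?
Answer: $444509$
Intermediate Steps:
$g{\left(u,f \right)} = 10$
$444499 - - g{\left(-550,250 \right)} = 444499 - \left(-1\right) 10 = 444499 - -10 = 444499 + 10 = 444509$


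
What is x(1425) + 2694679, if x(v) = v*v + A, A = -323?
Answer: 4724981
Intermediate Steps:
x(v) = -323 + v² (x(v) = v*v - 323 = v² - 323 = -323 + v²)
x(1425) + 2694679 = (-323 + 1425²) + 2694679 = (-323 + 2030625) + 2694679 = 2030302 + 2694679 = 4724981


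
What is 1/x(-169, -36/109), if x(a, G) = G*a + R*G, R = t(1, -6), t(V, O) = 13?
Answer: 109/5616 ≈ 0.019409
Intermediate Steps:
R = 13
x(a, G) = 13*G + G*a (x(a, G) = G*a + 13*G = 13*G + G*a)
1/x(-169, -36/109) = 1/((-36/109)*(13 - 169)) = 1/(-36*1/109*(-156)) = 1/(-36/109*(-156)) = 1/(5616/109) = 109/5616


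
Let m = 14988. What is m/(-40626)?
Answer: -2498/6771 ≈ -0.36893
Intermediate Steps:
m/(-40626) = 14988/(-40626) = 14988*(-1/40626) = -2498/6771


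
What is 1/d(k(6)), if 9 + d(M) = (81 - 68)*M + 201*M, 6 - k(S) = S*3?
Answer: -1/2577 ≈ -0.00038805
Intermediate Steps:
k(S) = 6 - 3*S (k(S) = 6 - S*3 = 6 - 3*S)
d(M) = -9 + 214*M (d(M) = -9 + ((81 - 68)*M + 201*M) = -9 + (13*M + 201*M) = -9 + 214*M)
1/d(k(6)) = 1/(-9 + 214*(6 - 3*6)) = 1/(-9 + 214*(6 - 18)) = 1/(-9 + 214*(-12)) = 1/(-9 - 2568) = 1/(-2577) = -1/2577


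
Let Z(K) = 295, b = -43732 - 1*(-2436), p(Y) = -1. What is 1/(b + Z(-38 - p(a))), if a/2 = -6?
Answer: -1/41001 ≈ -2.4390e-5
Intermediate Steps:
a = -12 (a = 2*(-6) = -12)
b = -41296 (b = -43732 + 2436 = -41296)
1/(b + Z(-38 - p(a))) = 1/(-41296 + 295) = 1/(-41001) = -1/41001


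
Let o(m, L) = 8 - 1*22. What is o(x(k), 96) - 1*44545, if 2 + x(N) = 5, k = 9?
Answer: -44559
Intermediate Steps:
x(N) = 3 (x(N) = -2 + 5 = 3)
o(m, L) = -14 (o(m, L) = 8 - 22 = -14)
o(x(k), 96) - 1*44545 = -14 - 1*44545 = -14 - 44545 = -44559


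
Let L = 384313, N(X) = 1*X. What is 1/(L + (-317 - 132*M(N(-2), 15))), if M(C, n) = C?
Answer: 1/384260 ≈ 2.6024e-6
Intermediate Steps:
N(X) = X
1/(L + (-317 - 132*M(N(-2), 15))) = 1/(384313 + (-317 - 132*(-2))) = 1/(384313 + (-317 + 264)) = 1/(384313 - 53) = 1/384260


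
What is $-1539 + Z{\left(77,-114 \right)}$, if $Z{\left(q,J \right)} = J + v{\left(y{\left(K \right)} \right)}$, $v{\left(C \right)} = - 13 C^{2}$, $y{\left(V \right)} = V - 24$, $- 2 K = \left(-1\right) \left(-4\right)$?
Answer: $-10441$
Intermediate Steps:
$K = -2$ ($K = - \frac{\left(-1\right) \left(-4\right)}{2} = \left(- \frac{1}{2}\right) 4 = -2$)
$y{\left(V \right)} = -24 + V$ ($y{\left(V \right)} = V - 24 = -24 + V$)
$Z{\left(q,J \right)} = -8788 + J$ ($Z{\left(q,J \right)} = J - 13 \left(-24 - 2\right)^{2} = J - 13 \left(-26\right)^{2} = J - 8788 = -8788 + J$)
$-1539 + Z{\left(77,-114 \right)} = -1539 - 8902 = -10441$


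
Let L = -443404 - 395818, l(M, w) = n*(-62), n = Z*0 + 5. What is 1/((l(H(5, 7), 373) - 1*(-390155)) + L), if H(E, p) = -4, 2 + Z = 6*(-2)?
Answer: -1/449377 ≈ -2.2253e-6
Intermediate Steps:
Z = -14 (Z = -2 + 6*(-2) = -2 - 12 = -14)
n = 5 (n = -14*0 + 5 = 0 + 5 = 5)
l(M, w) = -310 (l(M, w) = 5*(-62) = -310)
L = -839222
1/((l(H(5, 7), 373) - 1*(-390155)) + L) = 1/((-310 - 1*(-390155)) - 839222) = 1/((-310 + 390155) - 839222) = 1/(389845 - 839222) = 1/(-449377) = -1/449377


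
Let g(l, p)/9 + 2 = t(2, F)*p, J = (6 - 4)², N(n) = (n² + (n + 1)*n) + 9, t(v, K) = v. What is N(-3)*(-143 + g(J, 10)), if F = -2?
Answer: 456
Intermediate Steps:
N(n) = 9 + n² + n*(1 + n) (N(n) = (n² + (1 + n)*n) + 9 = (n² + n*(1 + n)) + 9 = 9 + n² + n*(1 + n))
J = 4 (J = 2² = 4)
g(l, p) = -18 + 18*p (g(l, p) = -18 + 9*(2*p) = -18 + 18*p)
N(-3)*(-143 + g(J, 10)) = (9 - 3 + 2*(-3)²)*(-143 + (-18 + 18*10)) = (9 - 3 + 2*9)*(-143 + (-18 + 180)) = (9 - 3 + 18)*(-143 + 162) = 24*19 = 456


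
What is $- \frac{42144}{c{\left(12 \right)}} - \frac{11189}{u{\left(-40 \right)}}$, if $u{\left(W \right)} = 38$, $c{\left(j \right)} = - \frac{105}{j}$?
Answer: $\frac{6014273}{1330} \approx 4522.0$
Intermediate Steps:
$- \frac{42144}{c{\left(12 \right)}} - \frac{11189}{u{\left(-40 \right)}} = - \frac{42144}{\left(-105\right) \frac{1}{12}} - \frac{11189}{38} = - \frac{42144}{- \frac{35}{4}} - \frac{11189}{38} = \left(-42144\right) \left(- \frac{4}{35}\right) - \frac{11189}{38} = \frac{168576}{35} - \frac{11189}{38} = \frac{6014273}{1330}$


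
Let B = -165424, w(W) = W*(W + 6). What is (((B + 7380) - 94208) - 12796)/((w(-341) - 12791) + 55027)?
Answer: -37864/22353 ≈ -1.6939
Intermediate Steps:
w(W) = W*(6 + W)
(((B + 7380) - 94208) - 12796)/((w(-341) - 12791) + 55027) = (((-165424 + 7380) - 94208) - 12796)/((-341*(6 - 341) - 12791) + 55027) = ((-158044 - 94208) - 12796)/((-341*(-335) - 12791) + 55027) = (-252252 - 12796)/((114235 - 12791) + 55027) = -265048/(101444 + 55027) = -265048/156471 = -265048*1/156471 = -37864/22353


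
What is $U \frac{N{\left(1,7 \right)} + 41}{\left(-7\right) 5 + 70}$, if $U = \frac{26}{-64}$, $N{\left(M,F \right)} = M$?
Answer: $- \frac{39}{80} \approx -0.4875$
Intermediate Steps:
$U = - \frac{13}{32}$ ($U = 26 \left(- \frac{1}{64}\right) = - \frac{13}{32} \approx -0.40625$)
$U \frac{N{\left(1,7 \right)} + 41}{\left(-7\right) 5 + 70} = - \frac{13 \frac{1 + 41}{\left(-7\right) 5 + 70}}{32} = - \frac{13 \frac{42}{-35 + 70}}{32} = - \frac{13 \cdot \frac{42}{35}}{32} = - \frac{13 \cdot 42 \cdot \frac{1}{35}}{32} = \left(- \frac{13}{32}\right) \frac{6}{5} = - \frac{39}{80}$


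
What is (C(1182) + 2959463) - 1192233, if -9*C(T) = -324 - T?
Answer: 5302192/3 ≈ 1.7674e+6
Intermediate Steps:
C(T) = 36 + T/9 (C(T) = -(-324 - T)/9 = 36 + T/9)
(C(1182) + 2959463) - 1192233 = ((36 + (⅑)*1182) + 2959463) - 1192233 = ((36 + 394/3) + 2959463) - 1192233 = (502/3 + 2959463) - 1192233 = 8878891/3 - 1192233 = 5302192/3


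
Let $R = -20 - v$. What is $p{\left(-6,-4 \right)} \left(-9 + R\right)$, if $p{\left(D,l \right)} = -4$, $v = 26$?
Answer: $220$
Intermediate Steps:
$R = -46$ ($R = -20 - 26 = -46$)
$p{\left(-6,-4 \right)} \left(-9 + R\right) = - 4 \left(-9 - 46\right) = \left(-4\right) \left(-55\right) = 220$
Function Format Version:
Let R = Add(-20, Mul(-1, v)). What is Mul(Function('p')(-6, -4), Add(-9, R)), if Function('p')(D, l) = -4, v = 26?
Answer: 220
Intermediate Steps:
R = -46 (R = Add(-20, Mul(-1, 26)) = Add(-20, -26) = -46)
Mul(Function('p')(-6, -4), Add(-9, R)) = Mul(-4, Add(-9, -46)) = Mul(-4, -55) = 220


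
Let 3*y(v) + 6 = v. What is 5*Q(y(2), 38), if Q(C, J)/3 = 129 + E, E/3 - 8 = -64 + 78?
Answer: 2925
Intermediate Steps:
y(v) = -2 + v/3
E = 66 (E = 24 + 3*(-64 + 78) = 24 + 3*14 = 24 + 42 = 66)
Q(C, J) = 585 (Q(C, J) = 3*(129 + 66) = 3*195 = 585)
5*Q(y(2), 38) = 5*585 = 2925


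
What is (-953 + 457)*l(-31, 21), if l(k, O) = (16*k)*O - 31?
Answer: 5181712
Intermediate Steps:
l(k, O) = -31 + 16*O*k (l(k, O) = 16*O*k - 31 = -31 + 16*O*k)
(-953 + 457)*l(-31, 21) = (-953 + 457)*(-31 + 16*21*(-31)) = -496*(-31 - 10416) = -496*(-10447) = 5181712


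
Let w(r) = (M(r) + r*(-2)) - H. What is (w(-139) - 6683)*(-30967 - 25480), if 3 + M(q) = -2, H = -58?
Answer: 358551344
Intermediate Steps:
M(q) = -5 (M(q) = -3 - 2 = -5)
w(r) = 53 - 2*r (w(r) = (-5 + r*(-2)) - 1*(-58) = (-5 - 2*r) + 58 = 53 - 2*r)
(w(-139) - 6683)*(-30967 - 25480) = ((53 - 2*(-139)) - 6683)*(-30967 - 25480) = ((53 + 278) - 6683)*(-56447) = (331 - 6683)*(-56447) = -6352*(-56447) = 358551344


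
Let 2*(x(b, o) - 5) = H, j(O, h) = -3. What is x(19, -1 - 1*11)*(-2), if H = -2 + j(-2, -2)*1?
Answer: -5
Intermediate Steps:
H = -5 (H = -2 - 3*1 = -2 - 3 = -5)
x(b, o) = 5/2 (x(b, o) = 5 + (½)*(-5) = 5 - 5/2 = 5/2)
x(19, -1 - 1*11)*(-2) = (5/2)*(-2) = -5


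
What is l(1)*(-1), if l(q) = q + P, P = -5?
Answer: 4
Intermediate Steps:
l(q) = -5 + q (l(q) = q - 5 = -5 + q)
l(1)*(-1) = (-5 + 1)*(-1) = -4*(-1) = 4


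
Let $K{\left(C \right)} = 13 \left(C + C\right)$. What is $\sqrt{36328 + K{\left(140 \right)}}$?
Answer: $4 \sqrt{2498} \approx 199.92$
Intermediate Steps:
$K{\left(C \right)} = 26 C$ ($K{\left(C \right)} = 13 \cdot 2 C = 26 C$)
$\sqrt{36328 + K{\left(140 \right)}} = \sqrt{36328 + 26 \cdot 140} = \sqrt{36328 + 3640} = \sqrt{39968} = 4 \sqrt{2498}$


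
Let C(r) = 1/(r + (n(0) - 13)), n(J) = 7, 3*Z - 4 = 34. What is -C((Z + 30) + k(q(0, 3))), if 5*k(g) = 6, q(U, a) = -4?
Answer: -15/568 ≈ -0.026408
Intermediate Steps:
Z = 38/3 (Z = 4/3 + (⅓)*34 = 4/3 + 34/3 = 38/3 ≈ 12.667)
k(g) = 6/5 (k(g) = (⅕)*6 = 6/5)
C(r) = 1/(-6 + r) (C(r) = 1/(r + (7 - 13)) = 1/(r - 6) = 1/(-6 + r))
-C((Z + 30) + k(q(0, 3))) = -1/(-6 + ((38/3 + 30) + 6/5)) = -1/(-6 + (128/3 + 6/5)) = -1/(-6 + 658/15) = -1/568/15 = -1*15/568 = -15/568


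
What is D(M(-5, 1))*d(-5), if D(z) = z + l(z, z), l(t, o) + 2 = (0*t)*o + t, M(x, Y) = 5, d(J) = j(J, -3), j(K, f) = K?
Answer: -40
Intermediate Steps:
d(J) = J
l(t, o) = -2 + t (l(t, o) = -2 + ((0*t)*o + t) = -2 + (0*o + t) = -2 + (0 + t) = -2 + t)
D(z) = -2 + 2*z (D(z) = z + (-2 + z) = -2 + 2*z)
D(M(-5, 1))*d(-5) = (-2 + 2*5)*(-5) = (-2 + 10)*(-5) = 8*(-5) = -40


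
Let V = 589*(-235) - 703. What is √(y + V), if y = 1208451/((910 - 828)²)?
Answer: I*√934220981/82 ≈ 372.74*I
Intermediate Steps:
V = -139118 (V = -138415 - 703 = -139118)
y = 1208451/6724 (y = 1208451/(82²) = 1208451/6724 ≈ 179.72)
√(y + V) = √(1208451/6724 - 139118) = √(-934220981/6724) = I*√934220981/82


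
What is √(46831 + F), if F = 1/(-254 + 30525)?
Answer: √42912811405742/30271 ≈ 216.40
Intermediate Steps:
F = 1/30271 ≈ 3.3035e-5
√(46831 + F) = √(46831 + 1/30271) = √(1417621202/30271) = √42912811405742/30271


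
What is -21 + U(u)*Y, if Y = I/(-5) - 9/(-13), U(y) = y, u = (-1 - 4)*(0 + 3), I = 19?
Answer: 333/13 ≈ 25.615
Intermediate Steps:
u = -15 (u = -5*3 = -15)
Y = -202/65 (Y = 19/(-5) - 9/(-13) = 19*(-⅕) - 9*(-1/13) = -19/5 + 9/13 = -202/65 ≈ -3.1077)
-21 + U(u)*Y = -21 - 15*(-202/65) = -21 + 606/13 = 333/13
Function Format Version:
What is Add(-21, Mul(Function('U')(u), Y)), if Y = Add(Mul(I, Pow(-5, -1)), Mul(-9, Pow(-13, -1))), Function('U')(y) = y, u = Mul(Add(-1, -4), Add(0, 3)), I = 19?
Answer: Rational(333, 13) ≈ 25.615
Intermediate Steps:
u = -15 (u = Mul(-5, 3) = -15)
Y = Rational(-202, 65) (Y = Add(Mul(19, Pow(-5, -1)), Mul(-9, Pow(-13, -1))) = Add(Mul(19, Rational(-1, 5)), Mul(-9, Rational(-1, 13))) = Add(Rational(-19, 5), Rational(9, 13)) = Rational(-202, 65) ≈ -3.1077)
Add(-21, Mul(Function('U')(u), Y)) = Add(-21, Mul(-15, Rational(-202, 65))) = Add(-21, Rational(606, 13)) = Rational(333, 13)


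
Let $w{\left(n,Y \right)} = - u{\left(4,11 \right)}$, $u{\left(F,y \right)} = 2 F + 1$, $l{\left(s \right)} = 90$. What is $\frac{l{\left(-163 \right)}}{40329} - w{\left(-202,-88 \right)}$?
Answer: $\frac{40339}{4481} \approx 9.0022$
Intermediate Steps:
$u{\left(F,y \right)} = 1 + 2 F$
$w{\left(n,Y \right)} = -9$ ($w{\left(n,Y \right)} = - (1 + 2 \cdot 4) = - (1 + 8) = \left(-1\right) 9 = -9$)
$\frac{l{\left(-163 \right)}}{40329} - w{\left(-202,-88 \right)} = \frac{90}{40329} - -9 = 90 \cdot \frac{1}{40329} + 9 = \frac{10}{4481} + 9 = \frac{40339}{4481}$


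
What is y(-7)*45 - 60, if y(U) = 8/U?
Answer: -780/7 ≈ -111.43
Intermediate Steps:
y(-7)*45 - 60 = (8/(-7))*45 - 60 = (8*(-1/7))*45 - 60 = -8/7*45 - 60 = -360/7 - 60 = -780/7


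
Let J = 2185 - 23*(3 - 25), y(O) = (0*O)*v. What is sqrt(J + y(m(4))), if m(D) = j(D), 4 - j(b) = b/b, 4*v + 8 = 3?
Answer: 3*sqrt(299) ≈ 51.875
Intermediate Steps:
v = -5/4 (v = -2 + (1/4)*3 = -2 + 3/4 = -5/4 ≈ -1.2500)
j(b) = 3 (j(b) = 4 - b/b = 4 - 1*1 = 4 - 1 = 3)
m(D) = 3
y(O) = 0 (y(O) = (0*O)*(-5/4) = 0*(-5/4) = 0)
J = 2691 (J = 2185 - 23*(-22) = 2185 - 1*(-506) = 2185 + 506 = 2691)
sqrt(J + y(m(4))) = sqrt(2691 + 0) = sqrt(2691) = 3*sqrt(299)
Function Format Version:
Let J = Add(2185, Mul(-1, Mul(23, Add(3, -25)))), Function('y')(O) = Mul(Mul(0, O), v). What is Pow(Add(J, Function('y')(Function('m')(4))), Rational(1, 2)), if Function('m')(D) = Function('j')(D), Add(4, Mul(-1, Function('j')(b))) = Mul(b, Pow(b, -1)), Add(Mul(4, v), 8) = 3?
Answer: Mul(3, Pow(299, Rational(1, 2))) ≈ 51.875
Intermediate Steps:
v = Rational(-5, 4) (v = Add(-2, Mul(Rational(1, 4), 3)) = Add(-2, Rational(3, 4)) = Rational(-5, 4) ≈ -1.2500)
Function('j')(b) = 3 (Function('j')(b) = Add(4, Mul(-1, Mul(b, Pow(b, -1)))) = Add(4, Mul(-1, 1)) = Add(4, -1) = 3)
Function('m')(D) = 3
Function('y')(O) = 0 (Function('y')(O) = Mul(Mul(0, O), Rational(-5, 4)) = Mul(0, Rational(-5, 4)) = 0)
J = 2691 (J = Add(2185, Mul(-1, Mul(23, -22))) = Add(2185, Mul(-1, -506)) = Add(2185, 506) = 2691)
Pow(Add(J, Function('y')(Function('m')(4))), Rational(1, 2)) = Pow(Add(2691, 0), Rational(1, 2)) = Pow(2691, Rational(1, 2)) = Mul(3, Pow(299, Rational(1, 2)))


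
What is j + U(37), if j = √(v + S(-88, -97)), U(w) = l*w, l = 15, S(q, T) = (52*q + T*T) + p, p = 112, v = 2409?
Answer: 555 + √7354 ≈ 640.76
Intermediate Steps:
S(q, T) = 112 + T² + 52*q (S(q, T) = (52*q + T*T) + 112 = (52*q + T²) + 112 = (T² + 52*q) + 112 = 112 + T² + 52*q)
U(w) = 15*w
j = √7354 (j = √(2409 + (112 + (-97)² + 52*(-88))) = √(2409 + (112 + 9409 - 4576)) = √(2409 + 4945) = √7354 ≈ 85.755)
j + U(37) = √7354 + 15*37 = √7354 + 555 = 555 + √7354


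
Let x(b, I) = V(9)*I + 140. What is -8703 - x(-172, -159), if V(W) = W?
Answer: -7412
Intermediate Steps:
x(b, I) = 140 + 9*I (x(b, I) = 9*I + 140 = 140 + 9*I)
-8703 - x(-172, -159) = -8703 - (140 + 9*(-159)) = -8703 - (140 - 1431) = -8703 - 1*(-1291) = -8703 + 1291 = -7412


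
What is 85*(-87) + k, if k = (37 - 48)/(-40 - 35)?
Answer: -554614/75 ≈ -7394.9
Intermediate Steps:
k = 11/75 (k = -11/(-75) = -11*(-1/75) = 11/75 ≈ 0.14667)
85*(-87) + k = 85*(-87) + 11/75 = -7395 + 11/75 = -554614/75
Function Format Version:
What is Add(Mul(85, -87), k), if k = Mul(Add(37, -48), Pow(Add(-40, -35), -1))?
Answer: Rational(-554614, 75) ≈ -7394.9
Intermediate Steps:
k = Rational(11, 75) (k = Mul(-11, Pow(-75, -1)) = Mul(-11, Rational(-1, 75)) = Rational(11, 75) ≈ 0.14667)
Add(Mul(85, -87), k) = Add(Mul(85, -87), Rational(11, 75)) = Add(-7395, Rational(11, 75)) = Rational(-554614, 75)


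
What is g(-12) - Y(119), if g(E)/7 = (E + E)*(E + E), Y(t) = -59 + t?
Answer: 3972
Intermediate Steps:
g(E) = 28*E**2 (g(E) = 7*((E + E)*(E + E)) = 7*((2*E)*(2*E)) = 7*(4*E**2) = 28*E**2)
g(-12) - Y(119) = 28*(-12)**2 - (-59 + 119) = 28*144 - 1*60 = 4032 - 60 = 3972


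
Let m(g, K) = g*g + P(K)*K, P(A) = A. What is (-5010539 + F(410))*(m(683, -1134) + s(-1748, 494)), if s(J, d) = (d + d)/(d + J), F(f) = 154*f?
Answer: -95370448168647/11 ≈ -8.6700e+12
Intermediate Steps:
m(g, K) = K² + g² (m(g, K) = g*g + K*K = g² + K² = K² + g²)
s(J, d) = 2*d/(J + d) (s(J, d) = (2*d)/(J + d) = 2*d/(J + d))
(-5010539 + F(410))*(m(683, -1134) + s(-1748, 494)) = (-5010539 + 154*410)*(((-1134)² + 683²) + 2*494/(-1748 + 494)) = (-5010539 + 63140)*((1285956 + 466489) + 2*494/(-1254)) = -4947399*(1752445 + 2*494*(-1/1254)) = -4947399*(1752445 - 26/33) = -4947399*57830659/33 = -95370448168647/11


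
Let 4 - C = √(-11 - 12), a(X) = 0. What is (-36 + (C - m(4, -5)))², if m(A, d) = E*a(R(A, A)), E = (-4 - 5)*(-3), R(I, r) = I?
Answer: (32 + I*√23)² ≈ 1001.0 + 306.93*I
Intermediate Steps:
E = 27 (E = -9*(-3) = 27)
C = 4 - I*√23 (C = 4 - √(-11 - 12) = 4 - √(-23) = 4 - I*√23 ≈ 4.0 - 4.7958*I)
m(A, d) = 0 (m(A, d) = 27*0 = 0)
(-36 + (C - m(4, -5)))² = (-36 + ((4 - I*√23) - 1*0))² = (-36 + ((4 - I*√23) + 0))² = (-36 + (4 - I*√23))² = (-32 - I*√23)²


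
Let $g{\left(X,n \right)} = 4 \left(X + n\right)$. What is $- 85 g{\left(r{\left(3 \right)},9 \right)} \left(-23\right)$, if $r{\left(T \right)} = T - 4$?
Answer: $62560$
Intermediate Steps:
$r{\left(T \right)} = -4 + T$
$g{\left(X,n \right)} = 4 X + 4 n$
$- 85 g{\left(r{\left(3 \right)},9 \right)} \left(-23\right) = - 85 \left(4 \left(-4 + 3\right) + 4 \cdot 9\right) \left(-23\right) = - 85 \left(4 \left(-1\right) + 36\right) \left(-23\right) = - 85 \left(-4 + 36\right) \left(-23\right) = \left(-85\right) 32 \left(-23\right) = \left(-2720\right) \left(-23\right) = 62560$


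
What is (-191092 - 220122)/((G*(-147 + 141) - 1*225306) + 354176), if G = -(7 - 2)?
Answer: -205607/64450 ≈ -3.1902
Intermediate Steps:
G = -5 (G = -1*5 = -5)
(-191092 - 220122)/((G*(-147 + 141) - 1*225306) + 354176) = (-191092 - 220122)/((-5*(-147 + 141) - 1*225306) + 354176) = -411214/((-5*(-6) - 225306) + 354176) = -411214/((30 - 225306) + 354176) = -411214/(-225276 + 354176) = -411214/128900 = -411214*1/128900 = -205607/64450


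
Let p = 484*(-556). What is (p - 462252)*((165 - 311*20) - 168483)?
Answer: 127649413528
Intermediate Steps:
p = -269104
(p - 462252)*((165 - 311*20) - 168483) = (-269104 - 462252)*((165 - 311*20) - 168483) = -731356*((165 - 6220) - 168483) = -731356*(-6055 - 168483) = -731356*(-174538) = 127649413528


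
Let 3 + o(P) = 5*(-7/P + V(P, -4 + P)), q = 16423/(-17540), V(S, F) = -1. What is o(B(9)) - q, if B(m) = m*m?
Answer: -10649557/1420740 ≈ -7.4958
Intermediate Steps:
q = -16423/17540 (q = 16423*(-1/17540) = -16423/17540 ≈ -0.93632)
B(m) = m²
o(P) = -8 - 35/P (o(P) = -3 + 5*(-7/P - 1) = -3 + 5*(-1 - 7/P) = -3 + (-5 - 35/P) = -8 - 35/P)
o(B(9)) - q = (-8 - 35/(9²)) - 1*(-16423/17540) = (-8 - 35/81) + 16423/17540 = -683/81 + 16423/17540 = -10649557/1420740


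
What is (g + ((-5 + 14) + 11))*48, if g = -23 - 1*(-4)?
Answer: 48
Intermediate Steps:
g = -19 (g = -23 + 4 = -19)
(g + ((-5 + 14) + 11))*48 = (-19 + ((-5 + 14) + 11))*48 = (-19 + (9 + 11))*48 = (-19 + 20)*48 = 1*48 = 48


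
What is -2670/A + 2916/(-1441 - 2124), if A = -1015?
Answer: 1311762/723695 ≈ 1.8126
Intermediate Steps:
-2670/A + 2916/(-1441 - 2124) = -2670/(-1015) + 2916/(-1441 - 2124) = -2670*(-1/1015) + 2916/(-3565) = 534/203 + 2916*(-1/3565) = 534/203 - 2916/3565 = 1311762/723695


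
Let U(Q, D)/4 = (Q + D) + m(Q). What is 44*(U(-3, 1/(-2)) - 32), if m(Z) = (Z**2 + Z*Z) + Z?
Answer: 616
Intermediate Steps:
m(Z) = Z + 2*Z**2 (m(Z) = (Z**2 + Z**2) + Z = 2*Z**2 + Z = Z + 2*Z**2)
U(Q, D) = 4*D + 4*Q + 4*Q*(1 + 2*Q) (U(Q, D) = 4*((Q + D) + Q*(1 + 2*Q)) = 4*((D + Q) + Q*(1 + 2*Q)) = 4*(D + Q + Q*(1 + 2*Q)) = 4*D + 4*Q + 4*Q*(1 + 2*Q))
44*(U(-3, 1/(-2)) - 32) = 44*((4/(-2) + 4*(-3) + 4*(-3)*(1 + 2*(-3))) - 32) = 44*((4*(-1/2) - 12 + 4*(-3)*(1 - 6)) - 32) = 44*((-2 - 12 + 4*(-3)*(-5)) - 32) = 44*((-2 - 12 + 60) - 32) = 44*(46 - 32) = 44*14 = 616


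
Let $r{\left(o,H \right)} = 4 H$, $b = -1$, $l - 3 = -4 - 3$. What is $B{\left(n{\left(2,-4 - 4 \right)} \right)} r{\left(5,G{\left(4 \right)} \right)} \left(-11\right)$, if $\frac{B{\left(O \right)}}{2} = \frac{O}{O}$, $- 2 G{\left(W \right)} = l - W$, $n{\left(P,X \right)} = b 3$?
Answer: $-352$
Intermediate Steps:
$l = -4$ ($l = 3 - 7 = -4$)
$n{\left(P,X \right)} = -3$ ($n{\left(P,X \right)} = \left(-1\right) 3 = -3$)
$G{\left(W \right)} = 2 + \frac{W}{2}$ ($G{\left(W \right)} = - \frac{-4 - W}{2} = 2 + \frac{W}{2}$)
$B{\left(O \right)} = 2$ ($B{\left(O \right)} = 2 \frac{O}{O} = 2 \cdot 1 = 2$)
$B{\left(n{\left(2,-4 - 4 \right)} \right)} r{\left(5,G{\left(4 \right)} \right)} \left(-11\right) = 2 \cdot 4 \left(2 + \frac{1}{2} \cdot 4\right) \left(-11\right) = 2 \cdot 4 \left(2 + 2\right) \left(-11\right) = 2 \cdot 4 \cdot 4 \left(-11\right) = 2 \cdot 16 \left(-11\right) = 32 \left(-11\right) = -352$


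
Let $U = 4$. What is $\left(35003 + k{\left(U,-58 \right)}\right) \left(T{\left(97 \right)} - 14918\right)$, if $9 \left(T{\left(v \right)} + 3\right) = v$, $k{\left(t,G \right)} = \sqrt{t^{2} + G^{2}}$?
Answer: $- \frac{4697122576}{9} - \frac{3488992 \sqrt{5}}{9} \approx -5.2277 \cdot 10^{8}$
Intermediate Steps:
$k{\left(t,G \right)} = \sqrt{G^{2} + t^{2}}$
$T{\left(v \right)} = -3 + \frac{v}{9}$
$\left(35003 + k{\left(U,-58 \right)}\right) \left(T{\left(97 \right)} - 14918\right) = \left(35003 + \sqrt{\left(-58\right)^{2} + 4^{2}}\right) \left(\left(-3 + \frac{1}{9} \cdot 97\right) - 14918\right) = \left(35003 + \sqrt{3364 + 16}\right) \left(\left(-3 + \frac{97}{9}\right) - 14918\right) = \left(35003 + \sqrt{3380}\right) \left(\frac{70}{9} - 14918\right) = \left(35003 + 26 \sqrt{5}\right) \left(- \frac{134192}{9}\right) = - \frac{4697122576}{9} - \frac{3488992 \sqrt{5}}{9}$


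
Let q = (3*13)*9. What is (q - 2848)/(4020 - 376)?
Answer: -2497/3644 ≈ -0.68524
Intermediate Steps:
q = 351 (q = 39*9 = 351)
(q - 2848)/(4020 - 376) = (351 - 2848)/(4020 - 376) = -2497/3644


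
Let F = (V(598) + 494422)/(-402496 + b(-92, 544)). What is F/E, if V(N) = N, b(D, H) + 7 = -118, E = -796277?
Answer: 495020/320597842017 ≈ 1.5441e-6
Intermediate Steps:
b(D, H) = -125 (b(D, H) = -7 - 118 = -125)
F = -495020/402621 (F = (598 + 494422)/(-402496 - 125) = 495020/(-402621) = 495020*(-1/402621) = -495020/402621 ≈ -1.2295)
F/E = -495020/402621/(-796277) = -495020/402621*(-1/796277) = 495020/320597842017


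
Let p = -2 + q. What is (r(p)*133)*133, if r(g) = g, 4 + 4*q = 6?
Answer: -53067/2 ≈ -26534.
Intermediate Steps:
q = 1/2 (q = -1 + (1/4)*6 = -1 + 3/2 = 1/2 ≈ 0.50000)
p = -3/2 (p = -2 + 1/2 = -3/2 ≈ -1.5000)
(r(p)*133)*133 = -3/2*133*133 = -399/2*133 = -53067/2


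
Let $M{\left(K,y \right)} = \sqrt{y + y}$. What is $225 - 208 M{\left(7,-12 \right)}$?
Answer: $225 - 416 i \sqrt{6} \approx 225.0 - 1019.0 i$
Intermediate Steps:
$M{\left(K,y \right)} = \sqrt{2} \sqrt{y}$ ($M{\left(K,y \right)} = \sqrt{2 y} = \sqrt{2} \sqrt{y}$)
$225 - 208 M{\left(7,-12 \right)} = 225 - 208 \sqrt{2} \sqrt{-12} = 225 - 208 \sqrt{2} \cdot 2 i \sqrt{3} = 225 - 208 \cdot 2 i \sqrt{6} = 225 - 416 i \sqrt{6}$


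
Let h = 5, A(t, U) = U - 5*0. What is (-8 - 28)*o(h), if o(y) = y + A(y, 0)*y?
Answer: -180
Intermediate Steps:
A(t, U) = U (A(t, U) = U + 0 = U)
o(y) = y (o(y) = y + 0*y = y + 0 = y)
(-8 - 28)*o(h) = (-8 - 28)*5 = -36*5 = -180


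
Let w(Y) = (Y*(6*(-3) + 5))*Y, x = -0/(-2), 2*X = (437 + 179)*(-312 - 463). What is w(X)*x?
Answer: 0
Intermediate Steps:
X = -238700 (X = ((437 + 179)*(-312 - 463))/2 = (616*(-775))/2 = (½)*(-477400) = -238700)
x = 0 (x = -0*(-1)/2 = -1*0 = 0)
w(Y) = -13*Y² (w(Y) = (Y*(-18 + 5))*Y = (Y*(-13))*Y = (-13*Y)*Y = -13*Y²)
w(X)*x = -13*(-238700)²*0 = -13*56977690000*0 = -740709970000*0 = 0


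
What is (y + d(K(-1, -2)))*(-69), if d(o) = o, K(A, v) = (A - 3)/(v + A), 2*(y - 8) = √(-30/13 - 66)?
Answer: -644 - 69*I*√2886/13 ≈ -644.0 - 285.14*I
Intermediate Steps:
y = 8 + I*√2886/13 (y = 8 + √(-30/13 - 66)/2 = 8 + √(-888/13)/2 = 8 + (2*I*√2886/13)/2 = 8 + I*√2886/13 ≈ 8.0 + 4.1324*I)
K(A, v) = (-3 + A)/(A + v)
(y + d(K(-1, -2)))*(-69) = ((8 + I*√2886/13) + (-3 - 1)/(-1 - 2))*(-69) = ((8 + I*√2886/13) - 4/(-3))*(-69) = ((8 + I*√2886/13) - ⅓*(-4))*(-69) = ((8 + I*√2886/13) + 4/3)*(-69) = (28/3 + I*√2886/13)*(-69) = -644 - 69*I*√2886/13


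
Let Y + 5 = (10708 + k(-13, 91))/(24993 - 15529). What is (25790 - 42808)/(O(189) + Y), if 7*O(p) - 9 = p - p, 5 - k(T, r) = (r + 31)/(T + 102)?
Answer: 14334193328/2175193 ≈ 6589.9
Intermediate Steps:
k(T, r) = 5 - (31 + r)/(102 + T) (k(T, r) = 5 - (r + 31)/(T + 102) = 5 - (31 + r)/(102 + T))
O(p) = 9/7 (O(p) = 9/7 + (p - p)/7 = 9/7 + (⅐)*0 = 9/7 + 0 = 9/7)
Y = -3258145/842296 (Y = -5 + (10708 + (479 - 1*91 + 5*(-13))/(102 - 13))/(24993 - 15529) = -5 + (10708 + (479 - 91 - 65)/89)/9464 = -5 + (10708 + (1/89)*323)*(1/9464) = -5 + (10708 + 323/89)*(1/9464) = -5 + (953335/89)*(1/9464) = -5 + 953335/842296 = -3258145/842296 ≈ -3.8682)
(25790 - 42808)/(O(189) + Y) = (25790 - 42808)/(9/7 - 3258145/842296) = -17018/(-2175193/842296) = -17018*(-842296/2175193) = 14334193328/2175193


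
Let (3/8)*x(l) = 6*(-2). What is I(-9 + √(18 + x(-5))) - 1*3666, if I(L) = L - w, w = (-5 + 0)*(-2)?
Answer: -3685 + I*√14 ≈ -3685.0 + 3.7417*I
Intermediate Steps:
x(l) = -32 (x(l) = 8*(6*(-2))/3 = (8/3)*(-12) = -32)
w = 10 (w = -5*(-2) = 10)
I(L) = -10 + L (I(L) = L - 1*10 = L - 10 = -10 + L)
I(-9 + √(18 + x(-5))) - 1*3666 = (-10 + (-9 + √(18 - 32))) - 1*3666 = (-10 + (-9 + √(-14))) - 3666 = (-10 + (-9 + I*√14)) - 3666 = (-19 + I*√14) - 3666 = -3685 + I*√14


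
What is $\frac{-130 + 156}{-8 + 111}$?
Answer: $\frac{26}{103} \approx 0.25243$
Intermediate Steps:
$\frac{-130 + 156}{-8 + 111} = \frac{1}{103} \cdot 26 = \frac{26}{103}$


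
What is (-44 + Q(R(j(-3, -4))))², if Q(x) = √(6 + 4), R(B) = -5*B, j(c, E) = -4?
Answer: (44 - √10)² ≈ 1667.7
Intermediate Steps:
Q(x) = √10
(-44 + Q(R(j(-3, -4))))² = (-44 + √10)²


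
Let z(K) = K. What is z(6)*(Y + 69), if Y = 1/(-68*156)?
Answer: 731951/1768 ≈ 414.00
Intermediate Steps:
Y = -1/10608 (Y = -1/68*1/156 = -1/10608 ≈ -9.4268e-5)
z(6)*(Y + 69) = 6*(-1/10608 + 69) = 6*(731951/10608) = 731951/1768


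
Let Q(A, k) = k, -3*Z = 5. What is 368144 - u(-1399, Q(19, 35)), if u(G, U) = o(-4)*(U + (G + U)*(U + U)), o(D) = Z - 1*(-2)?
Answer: 399959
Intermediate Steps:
Z = -5/3 (Z = -⅓*5 = -5/3 ≈ -1.6667)
o(D) = ⅓ (o(D) = -5/3 - 1*(-2) = -5/3 + 2 = ⅓)
u(G, U) = U/3 + 2*U*(G + U)/3 (u(G, U) = (U + (G + U)*(U + U))/3 = (U + (G + U)*(2*U))/3 = (U + 2*U*(G + U))/3 = U/3 + 2*U*(G + U)/3)
368144 - u(-1399, Q(19, 35)) = 368144 - 35*(1 + 2*(-1399) + 2*35)/3 = 368144 - 35*(1 - 2798 + 70)/3 = 368144 - 35*(-2727)/3 = 368144 - 1*(-31815) = 368144 + 31815 = 399959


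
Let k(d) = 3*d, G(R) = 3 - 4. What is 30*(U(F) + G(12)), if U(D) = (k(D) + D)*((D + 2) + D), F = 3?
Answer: 2850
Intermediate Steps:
G(R) = -1
U(D) = 4*D*(2 + 2*D) (U(D) = (3*D + D)*((D + 2) + D) = (4*D)*((2 + D) + D) = (4*D)*(2 + 2*D) = 4*D*(2 + 2*D))
30*(U(F) + G(12)) = 30*(8*3*(1 + 3) - 1) = 30*(8*3*4 - 1) = 30*(96 - 1) = 30*95 = 2850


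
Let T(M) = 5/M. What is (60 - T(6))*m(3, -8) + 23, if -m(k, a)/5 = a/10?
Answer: 779/3 ≈ 259.67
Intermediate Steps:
m(k, a) = -a/2 (m(k, a) = -5*a/10 = -a/2)
(60 - T(6))*m(3, -8) + 23 = (60 - 5/6)*(-1/2*(-8)) + 23 = (60 - 5/6)*4 + 23 = (355/6)*4 + 23 = 710/3 + 23 = 779/3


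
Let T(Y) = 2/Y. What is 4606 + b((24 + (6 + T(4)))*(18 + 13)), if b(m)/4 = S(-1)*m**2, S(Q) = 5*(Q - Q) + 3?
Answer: 10732249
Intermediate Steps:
S(Q) = 3 (S(Q) = 5*0 + 3 = 0 + 3 = 3)
b(m) = 12*m**2 (b(m) = 4*(3*m**2) = 12*m**2)
4606 + b((24 + (6 + T(4)))*(18 + 13)) = 4606 + 12*((24 + (6 + 2/4))*(18 + 13))**2 = 4606 + 12*((24 + (6 + 2*(1/4)))*31)**2 = 4606 + 12*((24 + (6 + 1/2))*31)**2 = 4606 + 12*((24 + 13/2)*31)**2 = 4606 + 12*((61/2)*31)**2 = 4606 + 12*(1891/2)**2 = 4606 + 12*(3575881/4) = 4606 + 10727643 = 10732249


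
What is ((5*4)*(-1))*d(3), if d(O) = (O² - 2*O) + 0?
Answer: -60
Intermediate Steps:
d(O) = O² - 2*O
((5*4)*(-1))*d(3) = ((5*4)*(-1))*(3*(-2 + 3)) = (20*(-1))*(3*1) = -20*3 = -60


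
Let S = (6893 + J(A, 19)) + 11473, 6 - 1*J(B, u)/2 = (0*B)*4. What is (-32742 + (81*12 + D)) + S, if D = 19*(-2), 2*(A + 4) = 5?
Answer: -13430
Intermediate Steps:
A = -3/2 (A = -4 + (½)*5 = -4 + 5/2 = -3/2 ≈ -1.5000)
J(B, u) = 12 (J(B, u) = 12 - 2*0*B*4 = 12 - 0*4 = 12 - 2*0 = 12 + 0 = 12)
D = -38
S = 18378 (S = (6893 + 12) + 11473 = 6905 + 11473 = 18378)
(-32742 + (81*12 + D)) + S = (-32742 + (81*12 - 38)) + 18378 = (-32742 + (972 - 38)) + 18378 = (-32742 + 934) + 18378 = -31808 + 18378 = -13430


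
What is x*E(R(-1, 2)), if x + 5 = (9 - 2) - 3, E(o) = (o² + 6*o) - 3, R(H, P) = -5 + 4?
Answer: 8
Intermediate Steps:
R(H, P) = -1
E(o) = -3 + o² + 6*o
x = -1 (x = -5 + ((9 - 2) - 3) = -5 + (7 - 3) = -5 + 4 = -1)
x*E(R(-1, 2)) = -(-3 + (-1)² + 6*(-1)) = -(-3 + 1 - 6) = -1*(-8) = 8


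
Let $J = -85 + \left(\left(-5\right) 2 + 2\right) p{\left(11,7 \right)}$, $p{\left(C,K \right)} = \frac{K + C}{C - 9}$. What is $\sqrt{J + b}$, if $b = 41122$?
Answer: $\sqrt{40965} \approx 202.4$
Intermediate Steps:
$p{\left(C,K \right)} = \frac{C + K}{-9 + C}$
$J = -157$ ($J = -85 + \left(\left(-5\right) 2 + 2\right) \frac{11 + 7}{-9 + 11} = -85 + \left(-10 + 2\right) \frac{1}{2} \cdot 18 = -85 - 8 \cdot \frac{1}{2} \cdot 18 = -85 - 72 = -157$)
$\sqrt{J + b} = \sqrt{-157 + 41122} = \sqrt{40965}$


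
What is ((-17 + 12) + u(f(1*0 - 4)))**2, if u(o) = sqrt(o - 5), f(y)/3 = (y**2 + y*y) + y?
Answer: (5 - sqrt(79))**2 ≈ 15.118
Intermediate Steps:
f(y) = 3*y + 6*y**2 (f(y) = 3*((y**2 + y*y) + y) = 3*((y**2 + y**2) + y) = 3*(2*y**2 + y) = 3*(y + 2*y**2) = 3*y + 6*y**2)
u(o) = sqrt(-5 + o)
((-17 + 12) + u(f(1*0 - 4)))**2 = ((-17 + 12) + sqrt(-5 + 3*(1*0 - 4)*(1 + 2*(1*0 - 4))))**2 = (-5 + sqrt(-5 + 3*(0 - 4)*(1 + 2*(0 - 4))))**2 = (-5 + sqrt(-5 + 3*(-4)*(1 + 2*(-4))))**2 = (-5 + sqrt(-5 + 3*(-4)*(1 - 8)))**2 = (-5 + sqrt(-5 + 3*(-4)*(-7)))**2 = (-5 + sqrt(-5 + 84))**2 = (-5 + sqrt(79))**2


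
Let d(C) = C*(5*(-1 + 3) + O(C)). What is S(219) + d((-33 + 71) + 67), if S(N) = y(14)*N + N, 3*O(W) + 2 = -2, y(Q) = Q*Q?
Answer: 44053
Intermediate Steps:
y(Q) = Q²
O(W) = -4/3 (O(W) = -⅔ + (⅓)*(-2) = -⅔ - ⅔ = -4/3)
S(N) = 197*N (S(N) = 14²*N + N = 196*N + N = 197*N)
d(C) = 26*C/3 (d(C) = C*(5*(-1 + 3) - 4/3) = C*(5*2 - 4/3) = C*(10 - 4/3) = C*(26/3) = 26*C/3)
S(219) + d((-33 + 71) + 67) = 197*219 + 26*((-33 + 71) + 67)/3 = 43143 + 26*(38 + 67)/3 = 43143 + (26/3)*105 = 43143 + 910 = 44053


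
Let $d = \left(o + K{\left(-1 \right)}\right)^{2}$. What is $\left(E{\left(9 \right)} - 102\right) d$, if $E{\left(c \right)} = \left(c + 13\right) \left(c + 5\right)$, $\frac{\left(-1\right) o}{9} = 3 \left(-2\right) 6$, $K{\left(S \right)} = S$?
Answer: $21491774$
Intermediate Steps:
$o = 324$ ($o = - 9 \cdot 3 \left(-2\right) 6 = - 9 \left(\left(-6\right) 6\right) = \left(-9\right) \left(-36\right) = 324$)
$E{\left(c \right)} = \left(5 + c\right) \left(13 + c\right)$ ($E{\left(c \right)} = \left(13 + c\right) \left(5 + c\right) = \left(5 + c\right) \left(13 + c\right)$)
$d = 104329$ ($d = \left(324 - 1\right)^{2} = 323^{2} = 104329$)
$\left(E{\left(9 \right)} - 102\right) d = \left(\left(65 + 9^{2} + 18 \cdot 9\right) - 102\right) 104329 = \left(\left(65 + 81 + 162\right) - 102\right) 104329 = \left(308 - 102\right) 104329 = 206 \cdot 104329 = 21491774$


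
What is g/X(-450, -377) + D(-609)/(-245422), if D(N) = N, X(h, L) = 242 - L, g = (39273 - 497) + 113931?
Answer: 37478034325/151916218 ≈ 246.70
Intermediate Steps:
g = 152707 (g = 38776 + 113931 = 152707)
g/X(-450, -377) + D(-609)/(-245422) = 152707/(242 - 1*(-377)) - 609/(-245422) = 152707/(242 + 377) - 609*(-1/245422) = 152707/619 + 609/245422 = 37478034325/151916218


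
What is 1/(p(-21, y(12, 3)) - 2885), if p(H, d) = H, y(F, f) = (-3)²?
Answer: -1/2906 ≈ -0.00034412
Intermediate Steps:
y(F, f) = 9
1/(p(-21, y(12, 3)) - 2885) = 1/(-21 - 2885) = 1/(-2906) = -1/2906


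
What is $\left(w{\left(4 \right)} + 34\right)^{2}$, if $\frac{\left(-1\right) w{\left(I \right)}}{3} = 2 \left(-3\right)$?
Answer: $2704$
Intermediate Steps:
$w{\left(I \right)} = 18$ ($w{\left(I \right)} = - 3 \cdot 2 \left(-3\right) = \left(-3\right) \left(-6\right) = 18$)
$\left(w{\left(4 \right)} + 34\right)^{2} = \left(18 + 34\right)^{2} = 52^{2} = 2704$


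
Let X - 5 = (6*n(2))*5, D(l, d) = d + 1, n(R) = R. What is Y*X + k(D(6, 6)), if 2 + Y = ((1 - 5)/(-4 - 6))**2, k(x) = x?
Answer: -563/5 ≈ -112.60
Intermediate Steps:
D(l, d) = 1 + d
Y = -46/25 (Y = -2 + ((1 - 5)/(-4 - 6))**2 = -2 + (-4/(-10))**2 = -2 + (-4*(-1/10))**2 = -2 + (2/5)**2 = -2 + 4/25 = -46/25 ≈ -1.8400)
X = 65 (X = 5 + (6*2)*5 = 5 + 12*5 = 5 + 60 = 65)
Y*X + k(D(6, 6)) = -46/25*65 + (1 + 6) = -598/5 + 7 = -563/5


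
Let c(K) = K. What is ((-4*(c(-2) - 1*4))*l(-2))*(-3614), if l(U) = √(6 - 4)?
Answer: -86736*√2 ≈ -1.2266e+5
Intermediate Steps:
l(U) = √2
((-4*(c(-2) - 1*4))*l(-2))*(-3614) = ((-4*(-2 - 1*4))*√2)*(-3614) = ((-4*(-2 - 4))*√2)*(-3614) = ((-4*(-6))*√2)*(-3614) = (24*√2)*(-3614) = -86736*√2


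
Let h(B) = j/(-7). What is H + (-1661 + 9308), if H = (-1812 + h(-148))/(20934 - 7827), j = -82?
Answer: 701592001/91749 ≈ 7646.9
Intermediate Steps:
h(B) = 82/7 (h(B) = -82/(-7) = -82*(-1/7) = 82/7)
H = -12602/91749 (H = (-1812 + 82/7)/(20934 - 7827) = -12602/7/13107 = -12602/7*1/13107 = -12602/91749 ≈ -0.13735)
H + (-1661 + 9308) = -12602/91749 + (-1661 + 9308) = -12602/91749 + 7647 = 701592001/91749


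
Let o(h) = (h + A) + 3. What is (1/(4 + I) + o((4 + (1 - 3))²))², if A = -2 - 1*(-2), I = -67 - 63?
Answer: 776161/15876 ≈ 48.889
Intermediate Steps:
I = -130
A = 0 (A = -2 + 2 = 0)
o(h) = 3 + h (o(h) = (h + 0) + 3 = h + 3 = 3 + h)
(1/(4 + I) + o((4 + (1 - 3))²))² = (1/(4 - 130) + (3 + (4 + (1 - 3))²))² = (1/(-126) + (3 + (4 - 2)²))² = (-1/126 + (3 + 2²))² = (-1/126 + (3 + 4))² = (-1/126 + 7)² = (881/126)² = 776161/15876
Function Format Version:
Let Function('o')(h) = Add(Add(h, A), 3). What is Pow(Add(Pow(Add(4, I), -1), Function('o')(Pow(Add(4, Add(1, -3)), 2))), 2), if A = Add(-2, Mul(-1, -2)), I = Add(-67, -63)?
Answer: Rational(776161, 15876) ≈ 48.889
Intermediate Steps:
I = -130
A = 0 (A = Add(-2, 2) = 0)
Function('o')(h) = Add(3, h) (Function('o')(h) = Add(Add(h, 0), 3) = Add(h, 3) = Add(3, h))
Pow(Add(Pow(Add(4, I), -1), Function('o')(Pow(Add(4, Add(1, -3)), 2))), 2) = Pow(Add(Pow(Add(4, -130), -1), Add(3, Pow(Add(4, Add(1, -3)), 2))), 2) = Pow(Add(Pow(-126, -1), Add(3, Pow(Add(4, -2), 2))), 2) = Pow(Add(Rational(-1, 126), Add(3, Pow(2, 2))), 2) = Pow(Add(Rational(-1, 126), Add(3, 4)), 2) = Pow(Add(Rational(-1, 126), 7), 2) = Pow(Rational(881, 126), 2) = Rational(776161, 15876)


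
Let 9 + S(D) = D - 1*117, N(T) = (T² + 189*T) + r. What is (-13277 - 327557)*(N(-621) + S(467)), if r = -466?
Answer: -91393614598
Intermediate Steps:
N(T) = -466 + T² + 189*T (N(T) = (T² + 189*T) - 466 = -466 + T² + 189*T)
S(D) = -126 + D (S(D) = -9 + (D - 1*117) = -9 + (D - 117) = -9 + (-117 + D) = -126 + D)
(-13277 - 327557)*(N(-621) + S(467)) = (-13277 - 327557)*((-466 + (-621)² + 189*(-621)) + (-126 + 467)) = -340834*((-466 + 385641 - 117369) + 341) = -340834*(267806 + 341) = -340834*268147 = -91393614598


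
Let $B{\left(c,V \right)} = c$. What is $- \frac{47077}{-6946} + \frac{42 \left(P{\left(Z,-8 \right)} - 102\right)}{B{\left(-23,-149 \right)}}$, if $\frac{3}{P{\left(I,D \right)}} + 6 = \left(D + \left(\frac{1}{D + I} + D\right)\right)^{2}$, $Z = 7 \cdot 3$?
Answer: $\frac{18695939929}{96861970} \approx 193.02$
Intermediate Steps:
$Z = 21$
$P{\left(I,D \right)} = \frac{3}{-6 + \left(\frac{1}{D + I} + 2 D\right)^{2}}$ ($P{\left(I,D \right)} = \frac{3}{-6 + \left(D + \left(\frac{1}{D + I} + D\right)\right)^{2}} = \frac{3}{-6 + \left(D + \left(D + \frac{1}{D + I}\right)\right)^{2}} = \frac{3}{-6 + \left(\frac{1}{D + I} + 2 D\right)^{2}}$)
$- \frac{47077}{-6946} + \frac{42 \left(P{\left(Z,-8 \right)} - 102\right)}{B{\left(-23,-149 \right)}} = - \frac{47077}{-6946} + \frac{42 \left(- \frac{3 \left(-8 + 21\right)^{2}}{- \left(1 + 2 \left(-8\right)^{2} + 2 \left(-8\right) 21\right)^{2} + 6 \left(-8 + 21\right)^{2}} - 102\right)}{-23} = \left(-47077\right) \left(- \frac{1}{6946}\right) + 42 \left(- \frac{3 \cdot 13^{2}}{- \left(1 + 2 \cdot 64 - 336\right)^{2} + 6 \cdot 13^{2}} - 102\right) \left(- \frac{1}{23}\right) = \frac{47077}{6946} + 42 \left(\left(-3\right) 169 \frac{1}{- \left(1 + 128 - 336\right)^{2} + 6 \cdot 169} - 102\right) \left(- \frac{1}{23}\right) = \frac{47077}{6946} + 42 \left(\left(-3\right) 169 \frac{1}{- \left(-207\right)^{2} + 1014} - 102\right) \left(- \frac{1}{23}\right) = \frac{47077}{6946} + 42 \left(\left(-3\right) 169 \frac{1}{\left(-1\right) 42849 + 1014} - 102\right) \left(- \frac{1}{23}\right) = \frac{47077}{6946} + 42 \left(\left(-3\right) 169 \frac{1}{-42849 + 1014} - 102\right) \left(- \frac{1}{23}\right) = \frac{47077}{6946} + 42 \left(\left(-3\right) 169 \frac{1}{-41835} - 102\right) \left(- \frac{1}{23}\right) = \frac{47077}{6946} + 42 \left(\left(-3\right) 169 \left(- \frac{1}{41835}\right) - 102\right) \left(- \frac{1}{23}\right) = \frac{47077}{6946} + 42 \left(\frac{169}{13945} - 102\right) \left(- \frac{1}{23}\right) = \frac{47077}{6946} + 42 \left(- \frac{1422221}{13945}\right) \left(- \frac{1}{23}\right) = \frac{47077}{6946} - - \frac{59733282}{320735} = \frac{47077}{6946} + \frac{59733282}{320735} = \frac{18695939929}{96861970}$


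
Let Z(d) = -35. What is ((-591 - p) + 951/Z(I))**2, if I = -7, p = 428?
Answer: 1340731456/1225 ≈ 1.0945e+6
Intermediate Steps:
((-591 - p) + 951/Z(I))**2 = ((-591 - 1*428) + 951/(-35))**2 = ((-591 - 428) + 951*(-1/35))**2 = (-1019 - 951/35)**2 = (-36616/35)**2 = 1340731456/1225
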